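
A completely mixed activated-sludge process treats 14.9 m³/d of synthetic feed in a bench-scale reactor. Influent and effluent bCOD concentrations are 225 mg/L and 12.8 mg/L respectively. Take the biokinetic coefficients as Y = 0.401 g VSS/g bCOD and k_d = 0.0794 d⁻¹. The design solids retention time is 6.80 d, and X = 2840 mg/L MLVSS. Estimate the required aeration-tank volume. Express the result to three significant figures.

V ≈ 1.97 m³

Steady-state biomass mass balance: V·X·(1 + k_d·θ_c) = Y·Q·(S₀ − S)·θ_c, so V = 0.401 × 14.9 × (225 − 12.8) × 6.80 / [2840 × (1 + 0.0794 × 6.80)] = 8.62×10^3 / 4373 = 1.971 m³.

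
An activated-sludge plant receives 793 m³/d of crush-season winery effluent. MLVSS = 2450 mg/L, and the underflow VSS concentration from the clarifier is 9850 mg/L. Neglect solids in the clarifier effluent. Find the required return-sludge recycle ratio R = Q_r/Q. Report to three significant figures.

Mass balance around the secondary clarifier (neglecting effluent solids): R = X / (X_r − X) = 2450 / (9850 − 2450) = 0.3311.

R ≈ 0.331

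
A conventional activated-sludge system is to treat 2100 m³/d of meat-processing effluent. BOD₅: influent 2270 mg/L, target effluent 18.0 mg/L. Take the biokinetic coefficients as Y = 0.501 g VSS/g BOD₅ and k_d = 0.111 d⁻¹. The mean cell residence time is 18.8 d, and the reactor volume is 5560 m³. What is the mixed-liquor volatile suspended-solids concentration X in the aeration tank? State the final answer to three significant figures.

X ≈ 2600 mg/L

Solving the biomass balance for X: X = Y Q (S₀−S) θ_c / [V (1+k_d θ_c)] = 0.501 × 2100 × (2270 − 18.0) × 18.8 / [5560 × (1 + 0.111 × 18.8)] = 2595 mg/L.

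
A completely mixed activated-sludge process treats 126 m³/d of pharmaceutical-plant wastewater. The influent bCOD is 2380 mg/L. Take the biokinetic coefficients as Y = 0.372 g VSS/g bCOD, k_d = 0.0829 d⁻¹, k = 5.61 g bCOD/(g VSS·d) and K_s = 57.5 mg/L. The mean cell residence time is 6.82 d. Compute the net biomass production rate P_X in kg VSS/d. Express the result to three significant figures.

P_X ≈ 71.1 kg VSS/d

For a completely mixed reactor with recycle the Lawrence–McCarty relation gives S = K_s·(1 + k_d·θ_c) / [θ_c·(Y·k − k_d) − 1] = 57.5 × (1 + 0.0829 × 6.82) / [6.82 × (0.372 × 5.61 − 0.0829) − 1] = 90.01 / 12.67 = 7.106 mg/L.
Observed yield with endogenous decay: Y_obs = Y / (1 + k_d·θ_c) = 0.372 / (1 + 0.0829 × 6.82) = 0.372 / 1.565 = 0.2376 g VSS/g bCOD.
Q·(S₀ − S) = 126 × (2380 − 7.11) × 10⁻³ = 299.0 kg/d removed.
Biomass produced: P_X = Y_obs·Q·ΔS = 0.2376 × 299.0 ≈ 71.05 kg VSS/d.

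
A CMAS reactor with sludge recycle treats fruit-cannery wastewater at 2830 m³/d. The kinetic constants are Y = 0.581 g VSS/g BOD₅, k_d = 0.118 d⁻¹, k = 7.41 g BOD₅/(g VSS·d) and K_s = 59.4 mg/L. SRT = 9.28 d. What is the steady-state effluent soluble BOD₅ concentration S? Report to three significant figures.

From the Monod/SRT balance for a CMAS, S = K_s·(1+k_d θ_c)/[θ_c·(Y k − k_d) − 1] = 59.4 × (1 + 0.118 × 9.28) / [9.28 × (0.581 × 7.41 − 0.118) − 1] = 124.4 / 37.86 = 3.287 mg/L.

S ≈ 3.29 mg/L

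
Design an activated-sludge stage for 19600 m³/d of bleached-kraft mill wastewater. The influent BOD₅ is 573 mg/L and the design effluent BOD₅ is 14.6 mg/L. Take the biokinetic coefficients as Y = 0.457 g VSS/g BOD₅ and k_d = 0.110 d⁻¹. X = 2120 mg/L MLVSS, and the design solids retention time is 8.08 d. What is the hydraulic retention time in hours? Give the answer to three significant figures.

τ ≈ 12.4 h

Rearranging the biomass balance for a CMAS with decay, V = Y·Q·ΔS·θ_c / [X·(1+k_d θ_c)] = 0.457 × 19600 × (573 − 14.6) × 8.08 / [2120 × (1 + 0.110 × 8.08)] = 4.04×10^7 / 4004 = 10093 m³.
HRT = V/Q = 10093 m³ / 19600 m³·d⁻¹ = 0.5149 d × 24 = 12.36 h.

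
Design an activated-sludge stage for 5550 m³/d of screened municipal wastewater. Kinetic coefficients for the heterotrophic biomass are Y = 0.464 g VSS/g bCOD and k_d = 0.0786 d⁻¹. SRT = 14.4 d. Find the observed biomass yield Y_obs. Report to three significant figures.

Y_obs ≈ 0.218 g VSS/g bCOD

Y_obs = Y / (1 + k_d θ_c) = 0.464 / (1 + 0.0786 × 14.4) = 0.464 / 2.132 = 0.2177.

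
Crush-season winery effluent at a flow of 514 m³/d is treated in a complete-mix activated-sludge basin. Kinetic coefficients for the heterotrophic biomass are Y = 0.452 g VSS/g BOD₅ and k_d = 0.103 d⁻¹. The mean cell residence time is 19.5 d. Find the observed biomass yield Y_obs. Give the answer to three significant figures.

Y_obs ≈ 0.150 g VSS/g BOD₅

Correct the yield for decay: Y_obs = Y/(1 + k_d θ_c) = 0.452 / (1 + 0.103 × 19.5) = 0.452 / 3.008 = 0.1502.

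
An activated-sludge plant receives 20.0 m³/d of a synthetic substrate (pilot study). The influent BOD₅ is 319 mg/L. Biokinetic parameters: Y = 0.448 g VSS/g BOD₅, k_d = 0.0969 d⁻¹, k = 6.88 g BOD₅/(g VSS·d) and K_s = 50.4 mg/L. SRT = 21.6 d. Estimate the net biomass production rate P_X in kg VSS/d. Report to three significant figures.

P_X ≈ 0.917 kg VSS/d

From the Monod/SRT balance for a CMAS, S = K_s·(1+k_d θ_c)/[θ_c·(Y k − k_d) − 1] = 50.4 × (1 + 0.0969 × 21.6) / [21.6 × (0.448 × 6.88 − 0.0969) − 1] = 155.9 / 63.48 = 2.456 mg/L.
Observed yield with endogenous decay: Y_obs = Y / (1 + k_d·θ_c) = 0.448 / (1 + 0.0969 × 21.6) = 0.448 / 3.093 = 0.1448 g VSS/g BOD₅.
Mass of BOD₅ removed per day: Q(S₀ − S) = 20.0 × 316.5 g/m³ = 6.331 kg/d.
So the net sludge growth is P_X = 0.1448 × 6.331 = 0.9170 kg VSS/d.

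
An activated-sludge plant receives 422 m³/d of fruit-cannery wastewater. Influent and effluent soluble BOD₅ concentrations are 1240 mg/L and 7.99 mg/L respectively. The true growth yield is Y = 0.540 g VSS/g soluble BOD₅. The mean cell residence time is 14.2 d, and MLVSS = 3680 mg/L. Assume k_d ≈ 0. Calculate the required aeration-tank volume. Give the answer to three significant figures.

Biomass mass balance (decay neglected): V·X = Y·Q·(S₀ − S)·θ_c, so V = 0.540 × 422 × (1240 − 7.99) × 14.2 / 3680 = 1083 m³.

V ≈ 1080 m³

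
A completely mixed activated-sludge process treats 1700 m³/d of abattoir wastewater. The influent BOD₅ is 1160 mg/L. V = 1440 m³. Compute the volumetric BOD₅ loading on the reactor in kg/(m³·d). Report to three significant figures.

Applied BOD₅ load per unit volume = Q·S₀/V = (1700 × 1160/1000)/1440 = 1.369 kg BOD₅·m⁻³·d⁻¹.

L_v ≈ 1.37 kg BOD₅/(m³·d)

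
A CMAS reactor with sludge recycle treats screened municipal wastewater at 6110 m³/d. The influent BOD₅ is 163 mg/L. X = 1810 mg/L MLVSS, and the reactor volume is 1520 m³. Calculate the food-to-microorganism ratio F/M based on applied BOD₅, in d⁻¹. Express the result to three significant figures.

F/M = Q·S₀ / (V·X) = 6110 × 163 / (1520 × 1810) = 0.3620 g BOD₅·(g VSS·d)⁻¹.

F/M ≈ 0.362 d⁻¹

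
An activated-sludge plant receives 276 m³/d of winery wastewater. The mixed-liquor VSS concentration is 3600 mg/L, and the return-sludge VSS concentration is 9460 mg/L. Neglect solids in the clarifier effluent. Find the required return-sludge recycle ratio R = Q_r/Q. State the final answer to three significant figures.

Mass balance around the secondary clarifier (neglecting effluent solids): R = X / (X_r − X) = 3600 / (9460 − 3600) = 0.6143.

R ≈ 0.614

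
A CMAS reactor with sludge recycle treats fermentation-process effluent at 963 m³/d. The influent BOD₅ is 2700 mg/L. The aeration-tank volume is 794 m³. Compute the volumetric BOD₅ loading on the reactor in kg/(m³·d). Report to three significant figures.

L_v = Q S₀ / V = 963 × 2700 × 10⁻³ / 794.0 = 3.275 kg/(m³·d).

L_v ≈ 3.27 kg BOD₅/(m³·d)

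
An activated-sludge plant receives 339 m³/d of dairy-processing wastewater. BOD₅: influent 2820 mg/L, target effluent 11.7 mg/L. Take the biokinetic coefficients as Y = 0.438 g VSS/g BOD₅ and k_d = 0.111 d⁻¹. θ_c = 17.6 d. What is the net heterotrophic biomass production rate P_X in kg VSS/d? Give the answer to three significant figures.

Correct the yield for decay: Y_obs = Y/(1 + k_d θ_c) = 0.438 / (1 + 0.111 × 17.6) = 0.438 / 2.954 = 0.1483.
Mass of BOD₅ removed per day: Q(S₀ − S) = 339 × 2808 g/m³ = 952.0 kg/d.
Biomass produced: P_X = Y_obs·Q·ΔS = 0.1483 × 952.0 ≈ 141.2 kg VSS/d.

P_X ≈ 141 kg VSS/d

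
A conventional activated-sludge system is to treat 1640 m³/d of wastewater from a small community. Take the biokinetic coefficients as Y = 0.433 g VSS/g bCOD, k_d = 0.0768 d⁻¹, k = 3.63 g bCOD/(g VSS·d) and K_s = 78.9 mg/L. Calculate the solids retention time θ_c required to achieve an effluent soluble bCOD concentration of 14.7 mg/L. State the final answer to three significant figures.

θ_c ≈ 5.88 d

From 1/θ_c = Y·k·S/(K_s + S) − k_d: Y·k·S/(K_s+S) = 0.433 × 3.63 × 14.7 / (78.9 + 14.7) = 0.2469 d⁻¹.
θ_c = 1/(μ − k_d) = 1/(0.2469 − 0.0768) = 1/0.1701 = 5.881 d.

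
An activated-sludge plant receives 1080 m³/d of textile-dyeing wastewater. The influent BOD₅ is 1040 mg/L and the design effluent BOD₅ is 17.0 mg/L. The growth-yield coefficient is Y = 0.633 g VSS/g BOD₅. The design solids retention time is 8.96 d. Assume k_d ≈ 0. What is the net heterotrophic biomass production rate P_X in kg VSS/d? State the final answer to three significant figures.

P_X ≈ 699 kg VSS/d

Since k_d ≈ 0, Y_obs = Y = 0.633 g VSS/g BOD₅.
Substrate removed = Q·(S₀ − S) = 1080 m³/d × (1040 − 17.0) g/m³ = 1.1×10^6 g/d = 1105 kg/d.
So the net sludge growth is P_X = 0.6330 × 1105 = 699.4 kg VSS/d.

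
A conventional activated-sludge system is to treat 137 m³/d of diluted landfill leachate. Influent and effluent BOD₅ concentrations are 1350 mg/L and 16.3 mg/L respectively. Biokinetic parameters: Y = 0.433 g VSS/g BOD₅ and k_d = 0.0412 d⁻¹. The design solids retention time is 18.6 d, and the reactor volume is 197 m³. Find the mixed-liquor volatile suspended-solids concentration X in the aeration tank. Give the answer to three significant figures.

Solving the biomass balance for X: X = Y Q (S₀−S) θ_c / [V (1+k_d θ_c)] = 0.433 × 137 × (1350 − 16.3) × 18.6 / [197 × (1 + 0.0412 × 18.6)] = 4229 mg/L.

X ≈ 4230 mg/L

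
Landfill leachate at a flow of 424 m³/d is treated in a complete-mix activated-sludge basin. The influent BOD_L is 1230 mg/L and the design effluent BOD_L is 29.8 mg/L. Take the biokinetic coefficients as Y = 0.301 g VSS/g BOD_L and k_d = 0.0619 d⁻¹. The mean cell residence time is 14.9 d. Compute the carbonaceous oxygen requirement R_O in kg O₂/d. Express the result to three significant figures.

R_O ≈ 396 kg O₂/d

The observed yield is Y_obs = Y/(1 + k_d·θ_c) = 0.301 / (1 + 0.0619 × 14.9) = 0.301 / 1.922 = 0.1566 g VSS per g BOD_L removed.
Q·(S₀ − S) = 424 × (1230 − 29.8) × 10⁻³ = 508.9 kg/d removed.
Net sludge production P_X = 0.1566 × 508.9 = 79.68 kg VSS/d.
R_O = Q·(S₀ − S) − 1.42·P_X = 508.9 − 1.42 × 79.68 = 395.7 kg O₂/d.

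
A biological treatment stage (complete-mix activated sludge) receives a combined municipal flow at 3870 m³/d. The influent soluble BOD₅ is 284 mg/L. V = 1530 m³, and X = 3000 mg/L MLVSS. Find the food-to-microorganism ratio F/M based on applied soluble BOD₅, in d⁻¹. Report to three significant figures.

F/M ≈ 0.239 d⁻¹

F/M = Q·S₀ / (V·X) = 3870 × 284 / (1530 × 3000) = 0.2395 g soluble BOD₅·(g VSS·d)⁻¹.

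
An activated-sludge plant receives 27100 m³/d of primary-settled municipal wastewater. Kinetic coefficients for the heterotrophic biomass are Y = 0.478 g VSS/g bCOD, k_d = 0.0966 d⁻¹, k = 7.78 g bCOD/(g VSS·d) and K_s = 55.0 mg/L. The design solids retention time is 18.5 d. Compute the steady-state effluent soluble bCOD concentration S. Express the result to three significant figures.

S ≈ 2.32 mg/L

From the Monod/SRT balance for a CMAS, S = K_s·(1+k_d θ_c)/[θ_c·(Y k − k_d) − 1] = 55.0 × (1 + 0.0966 × 18.5) / [18.5 × (0.478 × 7.78 − 0.0966) − 1] = 153.3 / 66.01 = 2.322 mg/L.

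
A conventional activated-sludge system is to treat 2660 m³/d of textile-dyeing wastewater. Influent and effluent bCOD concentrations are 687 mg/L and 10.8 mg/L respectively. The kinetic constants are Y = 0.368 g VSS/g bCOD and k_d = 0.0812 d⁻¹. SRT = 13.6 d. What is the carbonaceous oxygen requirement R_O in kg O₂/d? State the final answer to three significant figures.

R_O ≈ 1350 kg O₂/d

Y_obs = Y / (1 + k_d θ_c) = 0.368 / (1 + 0.0812 × 13.6) = 0.368 / 2.104 = 0.1749.
Mass of bCOD removed per day: Q(S₀ − S) = 2660 × 676.2 g/m³ = 1799 kg/d.
P_X = Y_obs·Q·(S₀ − S) = 0.1749 × 1799 = 314.6 kg VSS/d.
R_O = Q·(S₀ − S) − 1.42·P_X = 1799 − 1.42 × 314.6 = 1352 kg O₂/d.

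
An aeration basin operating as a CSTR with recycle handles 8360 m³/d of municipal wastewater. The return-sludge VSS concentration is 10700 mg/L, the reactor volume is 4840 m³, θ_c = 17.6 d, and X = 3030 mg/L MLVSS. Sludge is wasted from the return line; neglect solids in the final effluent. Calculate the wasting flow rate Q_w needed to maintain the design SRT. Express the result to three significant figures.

θ_c = V·X/(Q_w·X_r) when wasting from the recycle, so Q_w = V·X/(θ_c·X_r) = 4840 × 3030 / (17.6 × 10700) = 77.87 m³/d.

Q_w ≈ 77.9 m³/d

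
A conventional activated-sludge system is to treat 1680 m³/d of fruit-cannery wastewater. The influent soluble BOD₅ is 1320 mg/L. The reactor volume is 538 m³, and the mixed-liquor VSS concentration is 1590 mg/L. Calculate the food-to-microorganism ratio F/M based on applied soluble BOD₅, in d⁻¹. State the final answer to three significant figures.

F/M = applied load / biomass = Q·S₀/(V·X) = 1680 × 1320 / (538.0 × 1590) = 2.592 d⁻¹.

F/M ≈ 2.59 d⁻¹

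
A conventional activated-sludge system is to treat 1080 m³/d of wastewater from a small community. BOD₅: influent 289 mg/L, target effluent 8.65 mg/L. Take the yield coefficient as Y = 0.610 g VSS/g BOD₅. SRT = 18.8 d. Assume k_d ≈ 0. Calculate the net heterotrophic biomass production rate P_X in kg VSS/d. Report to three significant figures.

P_X ≈ 185 kg VSS/d

Since k_d ≈ 0, Y_obs = Y = 0.610 g VSS/g BOD₅.
ΔS = 289 − 8.65 = 280.4 mg/L, so the substrate removal rate is 1080 × 280.4/1000 = 302.8 kg BOD₅/d.
So the net sludge growth is P_X = 0.6100 × 302.8 = 184.7 kg VSS/d.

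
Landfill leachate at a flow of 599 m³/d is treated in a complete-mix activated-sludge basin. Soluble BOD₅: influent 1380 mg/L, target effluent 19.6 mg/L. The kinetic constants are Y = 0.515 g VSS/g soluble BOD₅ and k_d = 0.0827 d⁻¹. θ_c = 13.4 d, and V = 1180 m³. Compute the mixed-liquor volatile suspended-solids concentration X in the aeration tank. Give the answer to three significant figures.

X ≈ 2260 mg/L

X = Y·Q·ΔS·θ_c / [V·(1 + k_d θ_c)] = 0.515 × 599 × (1380 − 19.6) × 13.4 / [1180 × (1 + 0.0827 × 13.4)] = 2261 mg/L.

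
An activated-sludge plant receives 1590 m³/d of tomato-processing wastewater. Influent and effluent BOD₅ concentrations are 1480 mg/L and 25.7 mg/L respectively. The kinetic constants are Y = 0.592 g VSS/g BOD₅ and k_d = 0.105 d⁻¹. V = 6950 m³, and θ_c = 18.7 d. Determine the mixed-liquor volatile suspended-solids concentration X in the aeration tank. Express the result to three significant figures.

X ≈ 1240 mg/L

Solving the biomass balance for X: X = Y Q (S₀−S) θ_c / [V (1+k_d θ_c)] = 0.592 × 1590 × (1480 − 25.7) × 18.7 / [6950 × (1 + 0.105 × 18.7)] = 1243 mg/L.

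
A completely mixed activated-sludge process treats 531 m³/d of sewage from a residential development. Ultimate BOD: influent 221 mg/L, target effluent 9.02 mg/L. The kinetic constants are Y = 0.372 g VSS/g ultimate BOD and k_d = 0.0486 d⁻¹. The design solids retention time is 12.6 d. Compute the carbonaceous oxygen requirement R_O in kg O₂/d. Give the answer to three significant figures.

R_O ≈ 75.7 kg O₂/d

Y_obs = Y / (1 + k_d θ_c) = 0.372 / (1 + 0.0486 × 12.6) = 0.372 / 1.612 = 0.2307.
Q·(S₀ − S) = 531 × (221 − 9.02) × 10⁻³ = 112.6 kg/d removed.
Net sludge production P_X = 0.2307 × 112.6 = 25.97 kg VSS/d.
Carbonaceous O₂ demand = substrate oxidised − cell-mass equivalent = 112.6 − 1.42 × 25.97 = 75.68 kg O₂/d.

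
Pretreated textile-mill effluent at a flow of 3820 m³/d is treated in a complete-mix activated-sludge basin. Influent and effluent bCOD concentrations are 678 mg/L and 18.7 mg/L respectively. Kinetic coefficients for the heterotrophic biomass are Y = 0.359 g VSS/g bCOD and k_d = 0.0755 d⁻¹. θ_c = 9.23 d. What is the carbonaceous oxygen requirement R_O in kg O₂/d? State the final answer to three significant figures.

Y_obs = Y / (1 + k_d θ_c) = 0.359 / (1 + 0.0755 × 9.23) = 0.359 / 1.697 = 0.2116.
Substrate removed = Q·(S₀ − S) = 3820 m³/d × (678 − 18.7) g/m³ = 2.52×10^6 g/d = 2519 kg/d.
Biomass synthesised: P_X = Y_obs × 2519 = 532.8 kg VSS/d.
R_O = Q·(S₀ − S) − 1.42·P_X = 2519 − 1.42 × 532.8 = 1762 kg O₂/d.

R_O ≈ 1760 kg O₂/d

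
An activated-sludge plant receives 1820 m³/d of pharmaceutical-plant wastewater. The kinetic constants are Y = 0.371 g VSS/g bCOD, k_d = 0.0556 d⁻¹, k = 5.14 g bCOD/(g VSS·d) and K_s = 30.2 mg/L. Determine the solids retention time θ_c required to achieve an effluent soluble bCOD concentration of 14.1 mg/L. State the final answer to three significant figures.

From 1/θ_c = Y·k·S/(K_s + S) − k_d: Y·k·S/(K_s+S) = 0.371 × 5.14 × 14.1 / (30.2 + 14.1) = 0.6069 d⁻¹.
Then 1/θ_c = μ − k_d = 0.6069 − 0.0556 = 0.5513 d⁻¹, giving θ_c = 1.814 d.

θ_c ≈ 1.81 d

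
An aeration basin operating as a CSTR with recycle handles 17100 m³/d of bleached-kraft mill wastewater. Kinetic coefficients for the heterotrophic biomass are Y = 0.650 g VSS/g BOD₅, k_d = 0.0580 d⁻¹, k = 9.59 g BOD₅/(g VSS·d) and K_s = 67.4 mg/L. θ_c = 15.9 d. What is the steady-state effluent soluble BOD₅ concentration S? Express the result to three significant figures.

Effluent substrate depends only on kinetics and SRT: S = K_s(1 + k_d θ_c) / [θ_c(Yk − k_d) − 1] = 67.4 × (1 + 0.0580 × 15.9) / [15.9 × (0.650 × 9.59 − 0.0580) − 1] = 129.6 / 97.19 = 1.333 mg/L.

S ≈ 1.33 mg/L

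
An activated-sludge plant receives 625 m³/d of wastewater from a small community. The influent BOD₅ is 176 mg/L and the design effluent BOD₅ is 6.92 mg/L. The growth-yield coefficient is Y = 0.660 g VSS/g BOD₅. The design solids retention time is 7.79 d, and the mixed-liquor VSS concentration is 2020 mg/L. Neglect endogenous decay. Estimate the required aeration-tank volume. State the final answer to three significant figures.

With k_d = 0 the design equation reduces to V = Y Q (S₀−S) θ_c / X = 0.660 × 625 × (176 − 6.92) × 7.79 / 2020 = 269.0 m³.

V ≈ 269 m³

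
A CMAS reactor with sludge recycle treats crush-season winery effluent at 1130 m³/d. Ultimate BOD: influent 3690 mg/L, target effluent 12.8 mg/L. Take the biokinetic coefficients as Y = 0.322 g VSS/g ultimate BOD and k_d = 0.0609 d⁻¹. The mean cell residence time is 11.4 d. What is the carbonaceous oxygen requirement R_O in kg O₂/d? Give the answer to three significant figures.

Correct the yield for decay: Y_obs = Y/(1 + k_d θ_c) = 0.322 / (1 + 0.0609 × 11.4) = 0.322 / 1.694 = 0.1901.
Mass of ultimate BOD removed per day: Q(S₀ − S) = 1130 × 3677 g/m³ = 4155 kg/d.
Net sludge production P_X = 0.1901 × 4155 = 789.7 kg VSS/d.
R_O = Q·ΔS − 1.42 P_X = 4155 − 1121 = 3034 kg O₂/d.

R_O ≈ 3030 kg O₂/d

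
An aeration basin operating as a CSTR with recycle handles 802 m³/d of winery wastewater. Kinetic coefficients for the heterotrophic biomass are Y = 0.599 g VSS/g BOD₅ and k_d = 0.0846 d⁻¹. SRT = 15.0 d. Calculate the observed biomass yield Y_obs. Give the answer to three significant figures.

Observed yield with endogenous decay: Y_obs = Y / (1 + k_d·θ_c) = 0.599 / (1 + 0.0846 × 15.0) = 0.599 / 2.269 = 0.2640 g VSS/g BOD₅.

Y_obs ≈ 0.264 g VSS/g BOD₅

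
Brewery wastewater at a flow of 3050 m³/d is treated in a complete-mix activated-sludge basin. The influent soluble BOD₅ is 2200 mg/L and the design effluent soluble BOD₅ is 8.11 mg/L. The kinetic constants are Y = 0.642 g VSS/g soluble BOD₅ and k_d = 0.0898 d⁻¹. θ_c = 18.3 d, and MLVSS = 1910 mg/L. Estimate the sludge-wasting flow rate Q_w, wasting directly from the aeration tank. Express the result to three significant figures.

From the SRT design equation V = Y Q (S₀−S) θ_c / [X (1 + k_d θ_c)] = 0.642 × 3050 × (2200 − 8.11) × 18.3 / [1910 × (1 + 0.0898 × 18.3)] = 7.85×10^7 / 5049 = 15557 m³.
For wasting at MLVSS concentration, Q_w = V/θ_c = 15557/18.3 = 850.1 m³/d.

Q_w ≈ 850 m³/d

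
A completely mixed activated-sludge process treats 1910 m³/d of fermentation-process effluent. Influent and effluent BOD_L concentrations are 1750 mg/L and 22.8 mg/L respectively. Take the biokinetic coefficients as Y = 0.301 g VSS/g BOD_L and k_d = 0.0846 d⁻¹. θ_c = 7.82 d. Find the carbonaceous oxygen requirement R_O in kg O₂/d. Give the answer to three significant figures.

Y_obs = Y / (1 + k_d θ_c) = 0.301 / (1 + 0.0846 × 7.82) = 0.301 / 1.662 = 0.1812.
Substrate removed = Q·(S₀ − S) = 1910 m³/d × (1750 − 22.8) g/m³ = 3.3×10^6 g/d = 3299 kg/d.
P_X = Y_obs·Q·(S₀ − S) = 0.1812 × 3299 = 597.6 kg VSS/d.
R_O = Q·(S₀ − S) − 1.42·P_X = 3299 − 1.42 × 597.6 = 2450 kg O₂/d.

R_O ≈ 2450 kg O₂/d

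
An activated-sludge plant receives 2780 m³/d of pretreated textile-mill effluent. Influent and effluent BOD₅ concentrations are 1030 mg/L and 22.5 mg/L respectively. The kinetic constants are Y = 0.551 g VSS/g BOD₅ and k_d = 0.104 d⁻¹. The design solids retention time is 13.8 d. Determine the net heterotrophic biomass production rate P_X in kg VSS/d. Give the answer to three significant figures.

Correct the yield for decay: Y_obs = Y/(1 + k_d θ_c) = 0.551 / (1 + 0.104 × 13.8) = 0.551 / 2.435 = 0.2263.
Substrate removed = Q·(S₀ − S) = 2780 m³/d × (1030 − 22.5) g/m³ = 2.8×10^6 g/d = 2801 kg/d.
Net biomass production P_X = Y_obs × Q·(S₀ − S) = 0.2263 × 2801 = 633.7 kg VSS/d.

P_X ≈ 634 kg VSS/d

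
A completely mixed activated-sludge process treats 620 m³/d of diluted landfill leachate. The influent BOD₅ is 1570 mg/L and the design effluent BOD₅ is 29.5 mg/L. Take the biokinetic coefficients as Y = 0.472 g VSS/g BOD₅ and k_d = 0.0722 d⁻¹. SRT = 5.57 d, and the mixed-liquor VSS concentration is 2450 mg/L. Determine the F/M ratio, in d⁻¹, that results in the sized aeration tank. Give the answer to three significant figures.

F/M ≈ 0.544 d⁻¹

From the SRT design equation V = Y Q (S₀−S) θ_c / [X (1 + k_d θ_c)] = 0.472 × 620 × (1570 − 29.5) × 5.57 / [2450 × (1 + 0.0722 × 5.57)] = 2.51×10^6 / 3435 = 731.0 m³.
F/M = Q·S₀ / (V·X) = 620 × 1570 / (731.0 × 2450) = 0.5435 g BOD₅·(g VSS·d)⁻¹.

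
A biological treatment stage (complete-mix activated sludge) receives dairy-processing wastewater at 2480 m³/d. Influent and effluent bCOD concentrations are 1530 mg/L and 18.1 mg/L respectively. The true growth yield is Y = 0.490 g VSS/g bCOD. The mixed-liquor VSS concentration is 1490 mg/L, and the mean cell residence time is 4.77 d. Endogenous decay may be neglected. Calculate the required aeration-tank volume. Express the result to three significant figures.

V ≈ 5880 m³

With k_d = 0 the design equation reduces to V = Y Q (S₀−S) θ_c / X = 0.490 × 2480 × (1530 − 18.1) × 4.77 / 1490 = 5882 m³.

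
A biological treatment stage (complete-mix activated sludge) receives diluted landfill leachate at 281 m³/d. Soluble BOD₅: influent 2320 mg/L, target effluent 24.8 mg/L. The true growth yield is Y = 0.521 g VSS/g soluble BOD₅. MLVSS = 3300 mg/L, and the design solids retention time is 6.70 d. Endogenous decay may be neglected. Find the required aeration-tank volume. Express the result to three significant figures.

V ≈ 682 m³

V·X = Y·Q·ΔS·θ_c gives V = 0.521 × 281 × (2320 − 24.8) × 6.70 / 3300 = 682.2 m³.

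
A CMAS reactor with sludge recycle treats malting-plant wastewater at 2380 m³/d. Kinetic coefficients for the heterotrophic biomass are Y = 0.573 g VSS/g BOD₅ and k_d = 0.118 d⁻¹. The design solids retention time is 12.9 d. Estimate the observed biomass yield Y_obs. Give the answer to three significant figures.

Y_obs ≈ 0.227 g VSS/g BOD₅

Correct the yield for decay: Y_obs = Y/(1 + k_d θ_c) = 0.573 / (1 + 0.118 × 12.9) = 0.573 / 2.522 = 0.2272.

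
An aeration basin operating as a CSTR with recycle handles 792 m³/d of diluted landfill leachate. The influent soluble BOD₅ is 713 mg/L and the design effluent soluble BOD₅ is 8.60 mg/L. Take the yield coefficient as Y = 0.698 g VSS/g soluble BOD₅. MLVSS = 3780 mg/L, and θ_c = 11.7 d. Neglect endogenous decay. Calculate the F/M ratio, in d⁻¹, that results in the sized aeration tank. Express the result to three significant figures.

F/M ≈ 0.124 d⁻¹

Biomass mass balance (decay neglected): V·X = Y·Q·(S₀ − S)·θ_c, so V = 0.698 × 792 × (713 − 8.60) × 11.7 / 3780 = 1205 m³.
F/M = applied load / biomass = Q·S₀/(V·X) = 792 × 713 / (1205 × 3780) = 0.1239 d⁻¹.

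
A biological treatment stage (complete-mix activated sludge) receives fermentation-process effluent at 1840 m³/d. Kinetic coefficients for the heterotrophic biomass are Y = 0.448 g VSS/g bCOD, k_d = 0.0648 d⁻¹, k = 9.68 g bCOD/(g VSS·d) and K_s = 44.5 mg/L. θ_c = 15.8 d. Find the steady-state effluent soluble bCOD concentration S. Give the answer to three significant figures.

From the Monod/SRT balance for a CMAS, S = K_s·(1+k_d θ_c)/[θ_c·(Y k − k_d) − 1] = 44.5 × (1 + 0.0648 × 15.8) / [15.8 × (0.448 × 9.68 − 0.0648) − 1] = 90.06 / 66.50 = 1.354 mg/L.

S ≈ 1.35 mg/L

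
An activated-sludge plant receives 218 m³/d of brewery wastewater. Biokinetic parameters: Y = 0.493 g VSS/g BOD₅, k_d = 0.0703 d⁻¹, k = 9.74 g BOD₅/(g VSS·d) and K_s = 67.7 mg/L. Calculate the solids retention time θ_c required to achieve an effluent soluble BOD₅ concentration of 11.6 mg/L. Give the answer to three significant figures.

From 1/θ_c = Y·k·S/(K_s + S) − k_d: Y·k·S/(K_s+S) = 0.493 × 9.74 × 11.6 / (67.7 + 11.6) = 0.7024 d⁻¹.
Then 1/θ_c = μ − k_d = 0.7024 − 0.0703 = 0.6321 d⁻¹, giving θ_c = 1.582 d.

θ_c ≈ 1.58 d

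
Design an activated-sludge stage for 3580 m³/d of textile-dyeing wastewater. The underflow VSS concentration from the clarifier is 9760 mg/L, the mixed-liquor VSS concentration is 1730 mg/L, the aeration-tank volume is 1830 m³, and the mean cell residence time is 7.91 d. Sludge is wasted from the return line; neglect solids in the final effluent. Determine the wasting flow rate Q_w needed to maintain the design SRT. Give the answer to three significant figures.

Wasting from the return line (neglecting effluent solids): Q_w = V·X / (θ_c·X_r) = 1830 × 1730 / (7.91 × 9760) = 41.01 m³/d.

Q_w ≈ 41.0 m³/d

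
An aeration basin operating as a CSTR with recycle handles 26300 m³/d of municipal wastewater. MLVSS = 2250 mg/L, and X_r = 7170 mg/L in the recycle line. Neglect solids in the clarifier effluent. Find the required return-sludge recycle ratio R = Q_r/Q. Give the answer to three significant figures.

Mass balance around the secondary clarifier (neglecting effluent solids): R = X / (X_r − X) = 2250 / (7170 − 2250) = 0.4573.

R ≈ 0.457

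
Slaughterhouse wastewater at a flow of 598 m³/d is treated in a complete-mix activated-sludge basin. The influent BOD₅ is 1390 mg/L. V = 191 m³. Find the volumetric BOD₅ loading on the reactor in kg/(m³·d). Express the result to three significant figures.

Volumetric loading L_v = Q·S₀ / V = 598 × 1390 g/m³ / 191.0 m³ = 4352 g/(m³·d) = 4.352 kg BOD₅/(m³·d).

L_v ≈ 4.35 kg BOD₅/(m³·d)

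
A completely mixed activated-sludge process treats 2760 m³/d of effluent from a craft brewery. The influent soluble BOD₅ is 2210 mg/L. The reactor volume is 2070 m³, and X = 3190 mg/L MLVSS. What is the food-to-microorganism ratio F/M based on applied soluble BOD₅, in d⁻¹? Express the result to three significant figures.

F/M ≈ 0.924 d⁻¹

Food-to-microorganism ratio F/M = Q S₀ / (V X) = 2760 × 2210 / (2070 × 3190) = 0.9237 d⁻¹.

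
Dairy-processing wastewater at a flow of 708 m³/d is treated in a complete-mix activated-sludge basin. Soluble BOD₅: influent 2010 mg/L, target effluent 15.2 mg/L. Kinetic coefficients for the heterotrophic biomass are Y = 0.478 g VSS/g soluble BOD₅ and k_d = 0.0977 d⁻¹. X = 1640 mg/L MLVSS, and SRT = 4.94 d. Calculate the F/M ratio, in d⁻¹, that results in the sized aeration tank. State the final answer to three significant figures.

F/M ≈ 0.633 d⁻¹

Steady-state biomass mass balance: V·X·(1 + k_d·θ_c) = Y·Q·(S₀ − S)·θ_c, so V = 0.478 × 708 × (2010 − 15.2) × 4.94 / [1640 × (1 + 0.0977 × 4.94)] = 3.33×10^6 / 2432 = 1372 m³.
F/M = applied load / biomass = Q·S₀/(V·X) = 708 × 2010 / (1372 × 1640) = 0.6327 d⁻¹.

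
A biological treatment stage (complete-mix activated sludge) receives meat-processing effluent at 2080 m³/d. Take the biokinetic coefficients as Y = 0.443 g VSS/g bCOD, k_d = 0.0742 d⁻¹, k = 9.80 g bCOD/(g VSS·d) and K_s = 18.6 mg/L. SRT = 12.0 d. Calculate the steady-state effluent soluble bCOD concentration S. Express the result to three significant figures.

S ≈ 0.700 mg/L

Effluent substrate depends only on kinetics and SRT: S = K_s(1 + k_d θ_c) / [θ_c(Yk − k_d) − 1] = 18.6 × (1 + 0.0742 × 12.0) / [12.0 × (0.443 × 9.80 − 0.0742) − 1] = 35.16 / 50.21 = 0.7003 mg/L.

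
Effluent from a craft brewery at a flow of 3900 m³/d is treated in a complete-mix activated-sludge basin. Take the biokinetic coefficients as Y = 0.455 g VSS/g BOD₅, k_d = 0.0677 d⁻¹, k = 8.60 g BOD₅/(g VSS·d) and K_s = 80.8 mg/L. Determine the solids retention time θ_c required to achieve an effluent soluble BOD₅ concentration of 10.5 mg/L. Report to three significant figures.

Specific growth rate at S = 10.5 mg/L: μ = YkS/(K_s+S) = 0.455·8.60·10.5/(80.8+10.5) = 0.4500 d⁻¹.
1/θ_c = 0.4500 − 0.0677 = 0.3823 d⁻¹, so θ_c = 2.616 d.

θ_c ≈ 2.62 d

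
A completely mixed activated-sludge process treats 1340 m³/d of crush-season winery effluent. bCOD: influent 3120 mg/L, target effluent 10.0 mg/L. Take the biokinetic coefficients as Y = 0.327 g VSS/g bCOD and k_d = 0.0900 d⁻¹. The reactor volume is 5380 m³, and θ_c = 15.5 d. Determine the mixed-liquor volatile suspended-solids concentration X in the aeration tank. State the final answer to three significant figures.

X ≈ 1640 mg/L

From V·X·(1 + k_d·θ_c) = Y·Q·(S₀ − S)·θ_c: X = 0.327 × 1340 × (3120 − 10.0) × 15.5 / [5380 × (1 + 0.0900 × 15.5)] = 1639 mg/L.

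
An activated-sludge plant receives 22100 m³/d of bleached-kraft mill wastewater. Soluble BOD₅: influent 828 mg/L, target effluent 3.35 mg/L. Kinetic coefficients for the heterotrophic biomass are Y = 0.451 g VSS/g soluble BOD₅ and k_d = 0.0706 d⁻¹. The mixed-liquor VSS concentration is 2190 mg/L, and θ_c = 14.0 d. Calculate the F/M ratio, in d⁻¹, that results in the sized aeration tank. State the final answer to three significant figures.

F/M ≈ 0.316 d⁻¹

Rearranging the biomass balance for a CMAS with decay, V = Y·Q·ΔS·θ_c / [X·(1+k_d θ_c)] = 0.451 × 22100 × (828 − 3.35) × 14.0 / [2190 × (1 + 0.0706 × 14.0)] = 1.15×10^8 / 4355 = 26425 m³.
F/M = applied load / biomass = Q·S₀/(V·X) = 22100 × 828 / (26425 × 2190) = 0.3162 d⁻¹.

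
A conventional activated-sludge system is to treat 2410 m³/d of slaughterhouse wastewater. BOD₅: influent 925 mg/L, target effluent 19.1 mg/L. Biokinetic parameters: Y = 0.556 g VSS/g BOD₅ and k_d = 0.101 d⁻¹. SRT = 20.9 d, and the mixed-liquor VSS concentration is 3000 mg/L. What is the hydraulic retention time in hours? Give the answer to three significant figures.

τ ≈ 27.1 h

Steady-state biomass mass balance: V·X·(1 + k_d·θ_c) = Y·Q·(S₀ − S)·θ_c, so V = 0.556 × 2410 × (925 − 19.1) × 20.9 / [3000 × (1 + 0.101 × 20.9)] = 2.54×10^7 / 9333 = 2718 m³.
Hydraulic retention time τ = V/Q = 2718 / 2410 = 1.128 d = 27.07 h.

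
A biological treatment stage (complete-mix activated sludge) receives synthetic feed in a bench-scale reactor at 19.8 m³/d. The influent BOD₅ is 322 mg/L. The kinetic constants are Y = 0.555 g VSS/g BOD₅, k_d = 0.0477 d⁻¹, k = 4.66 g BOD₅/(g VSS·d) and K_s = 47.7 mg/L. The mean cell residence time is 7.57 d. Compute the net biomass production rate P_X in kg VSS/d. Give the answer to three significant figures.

From the Monod/SRT balance for a CMAS, S = K_s·(1+k_d θ_c)/[θ_c·(Y k − k_d) − 1] = 47.7 × (1 + 0.0477 × 7.57) / [7.57 × (0.555 × 4.66 − 0.0477) − 1] = 64.92 / 18.22 = 3.564 mg/L.
Y_obs = Y / (1 + k_d θ_c) = 0.555 / (1 + 0.0477 × 7.57) = 0.555 / 1.361 = 0.4078.
Mass of BOD₅ removed per day: Q(S₀ − S) = 19.8 × 318.4 g/m³ = 6.305 kg/d.
Biomass produced: P_X = Y_obs·Q·ΔS = 0.4078 × 6.305 ≈ 2.571 kg VSS/d.

P_X ≈ 2.57 kg VSS/d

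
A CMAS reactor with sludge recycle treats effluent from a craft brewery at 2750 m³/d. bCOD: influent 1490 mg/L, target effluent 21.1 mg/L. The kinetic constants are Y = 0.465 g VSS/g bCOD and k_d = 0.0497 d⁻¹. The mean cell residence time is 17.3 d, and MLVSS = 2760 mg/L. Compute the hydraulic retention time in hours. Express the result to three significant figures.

τ ≈ 55.2 h

From the SRT design equation V = Y Q (S₀−S) θ_c / [X (1 + k_d θ_c)] = 0.465 × 2750 × (1490 − 21.1) × 17.3 / [2760 × (1 + 0.0497 × 17.3)] = 3.25×10^7 / 5133 = 6331 m³.
τ = V/Q = 6331/2750 = 2.302 d, or 55.25 h.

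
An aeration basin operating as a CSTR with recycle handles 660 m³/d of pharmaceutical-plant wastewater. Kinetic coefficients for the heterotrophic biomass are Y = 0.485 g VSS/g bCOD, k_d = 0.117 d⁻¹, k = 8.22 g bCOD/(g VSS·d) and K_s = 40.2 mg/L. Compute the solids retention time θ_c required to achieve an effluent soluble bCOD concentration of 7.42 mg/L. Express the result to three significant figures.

From 1/θ_c = Y·k·S/(K_s + S) − k_d: Y·k·S/(K_s+S) = 0.485 × 8.22 × 7.42 / (40.2 + 7.42) = 0.6212 d⁻¹.
Then 1/θ_c = μ − k_d = 0.6212 − 0.117 = 0.5042 d⁻¹, giving θ_c = 1.983 d.

θ_c ≈ 1.98 d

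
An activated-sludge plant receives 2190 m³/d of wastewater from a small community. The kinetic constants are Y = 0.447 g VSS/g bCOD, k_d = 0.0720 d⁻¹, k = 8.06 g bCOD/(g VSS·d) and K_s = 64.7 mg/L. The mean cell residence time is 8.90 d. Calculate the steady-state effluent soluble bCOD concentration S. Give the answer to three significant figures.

S ≈ 3.49 mg/L

From the Monod/SRT balance for a CMAS, S = K_s·(1+k_d θ_c)/[θ_c·(Y k − k_d) − 1] = 64.7 × (1 + 0.0720 × 8.90) / [8.90 × (0.447 × 8.06 − 0.0720) − 1] = 106.2 / 30.42 = 3.489 mg/L.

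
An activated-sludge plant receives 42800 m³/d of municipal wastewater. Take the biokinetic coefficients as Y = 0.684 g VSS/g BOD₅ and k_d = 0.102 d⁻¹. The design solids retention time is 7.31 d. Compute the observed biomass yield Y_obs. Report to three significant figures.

The observed yield is Y_obs = Y/(1 + k_d·θ_c) = 0.684 / (1 + 0.102 × 7.31) = 0.684 / 1.746 = 0.3918 g VSS per g BOD₅ removed.

Y_obs ≈ 0.392 g VSS/g BOD₅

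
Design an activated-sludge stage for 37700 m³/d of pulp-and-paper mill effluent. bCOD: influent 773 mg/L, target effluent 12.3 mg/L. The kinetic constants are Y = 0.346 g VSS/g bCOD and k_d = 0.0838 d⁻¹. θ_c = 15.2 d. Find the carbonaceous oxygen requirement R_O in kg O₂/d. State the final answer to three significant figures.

The observed yield is Y_obs = Y/(1 + k_d·θ_c) = 0.346 / (1 + 0.0838 × 15.2) = 0.346 / 2.274 = 0.1522 g VSS per g bCOD removed.
ΔS = 773 − 12.3 = 760.7 mg/L, so the substrate removal rate is 37700 × 760.7/1000 = 28678 kg bCOD/d.
Biomass synthesised: P_X = Y_obs × 28678 = 4364 kg VSS/d.
R_O = Q·(S₀ − S) − 1.42·P_X = 28678 − 1.42 × 4364 = 22481 kg O₂/d.

R_O ≈ 22500 kg O₂/d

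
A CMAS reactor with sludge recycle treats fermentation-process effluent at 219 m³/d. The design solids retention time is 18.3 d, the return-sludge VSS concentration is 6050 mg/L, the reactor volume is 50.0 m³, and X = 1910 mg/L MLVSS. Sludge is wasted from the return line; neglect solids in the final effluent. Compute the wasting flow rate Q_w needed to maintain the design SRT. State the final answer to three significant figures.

Q_w = (V·X)/(θ_c X_r) = 50.00 × 1910 / (18.3 × 6050) = 0.8626 m³/d.

Q_w ≈ 0.863 m³/d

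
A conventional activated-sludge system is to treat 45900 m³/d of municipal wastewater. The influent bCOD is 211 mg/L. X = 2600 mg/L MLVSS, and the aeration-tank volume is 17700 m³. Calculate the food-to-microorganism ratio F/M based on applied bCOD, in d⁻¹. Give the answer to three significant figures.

F/M = applied load / biomass = Q·S₀/(V·X) = 45900 × 211 / (17700 × 2600) = 0.2104 d⁻¹.

F/M ≈ 0.210 d⁻¹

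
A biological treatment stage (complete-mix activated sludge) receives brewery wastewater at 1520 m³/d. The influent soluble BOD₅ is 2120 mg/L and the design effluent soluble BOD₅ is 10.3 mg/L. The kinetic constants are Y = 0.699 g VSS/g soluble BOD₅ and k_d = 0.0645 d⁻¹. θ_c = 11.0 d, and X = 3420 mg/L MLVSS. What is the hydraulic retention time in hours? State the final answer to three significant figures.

τ ≈ 66.6 h

Rearranging the biomass balance for a CMAS with decay, V = Y·Q·ΔS·θ_c / [X·(1+k_d θ_c)] = 0.699 × 1520 × (2120 − 10.3) × 11.0 / [3420 × (1 + 0.0645 × 11.0)] = 2.47×10^7 / 5846 = 4217 m³.
HRT = V/Q = 4217 m³ / 1520 m³·d⁻¹ = 2.775 d × 24 = 66.59 h.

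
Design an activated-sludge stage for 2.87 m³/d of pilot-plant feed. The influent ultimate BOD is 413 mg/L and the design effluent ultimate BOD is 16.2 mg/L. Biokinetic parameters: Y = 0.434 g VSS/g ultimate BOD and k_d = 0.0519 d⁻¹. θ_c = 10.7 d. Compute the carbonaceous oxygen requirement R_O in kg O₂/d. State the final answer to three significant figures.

Y_obs = Y / (1 + k_d θ_c) = 0.434 / (1 + 0.0519 × 10.7) = 0.434 / 1.555 = 0.2790.
ΔS = 413 − 16.2 = 396.8 mg/L, so the substrate removal rate is 2.87 × 396.8/1000 = 1.139 kg ultimate BOD/d.
Biomass synthesised: P_X = Y_obs × 1.139 = 0.3178 kg VSS/d.
R_O = Q·(S₀ − S) − 1.42·P_X = 1.139 − 1.42 × 0.3178 = 0.6876 kg O₂/d.

R_O ≈ 0.688 kg O₂/d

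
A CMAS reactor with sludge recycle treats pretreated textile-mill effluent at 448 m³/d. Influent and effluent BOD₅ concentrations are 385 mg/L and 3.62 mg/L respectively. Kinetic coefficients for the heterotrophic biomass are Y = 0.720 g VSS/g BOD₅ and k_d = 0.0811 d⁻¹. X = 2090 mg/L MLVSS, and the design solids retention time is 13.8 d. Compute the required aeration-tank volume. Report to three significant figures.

Steady-state biomass mass balance: V·X·(1 + k_d·θ_c) = Y·Q·(S₀ − S)·θ_c, so V = 0.720 × 448 × (385 − 3.62) × 13.8 / [2090 × (1 + 0.0811 × 13.8)] = 1.7×10^6 / 4429 = 383.3 m³.

V ≈ 383 m³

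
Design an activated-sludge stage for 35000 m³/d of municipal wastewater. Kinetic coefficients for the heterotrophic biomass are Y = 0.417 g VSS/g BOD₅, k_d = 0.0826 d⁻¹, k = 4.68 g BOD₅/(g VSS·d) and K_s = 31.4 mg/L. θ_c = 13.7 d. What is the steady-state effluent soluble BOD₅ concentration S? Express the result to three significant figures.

S ≈ 2.72 mg/L

For a completely mixed reactor with recycle the Lawrence–McCarty relation gives S = K_s·(1 + k_d·θ_c) / [θ_c·(Y·k − k_d) − 1] = 31.4 × (1 + 0.0826 × 13.7) / [13.7 × (0.417 × 4.68 − 0.0826) − 1] = 66.93 / 24.60 = 2.720 mg/L.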